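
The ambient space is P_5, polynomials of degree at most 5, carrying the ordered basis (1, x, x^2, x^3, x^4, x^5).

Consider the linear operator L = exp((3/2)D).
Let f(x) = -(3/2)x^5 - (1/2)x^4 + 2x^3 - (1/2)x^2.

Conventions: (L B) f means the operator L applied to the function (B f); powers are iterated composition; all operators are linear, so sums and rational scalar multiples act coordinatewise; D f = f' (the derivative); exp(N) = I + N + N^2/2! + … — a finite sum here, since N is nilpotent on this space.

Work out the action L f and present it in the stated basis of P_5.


order-1 term: -(45/4)x^4 - 3x^3 + 9x^2 - (3/2)x
order-2 term: -(135/4)x^3 - (27/4)x^2 + (27/2)x - 9/8
order-3 term: -(405/8)x^2 - (27/4)x + 27/4
order-4 term: -(1215/32)x - 81/32
order-5 term: -729/64
the series for exp((3/2)D) f terminates at order 5
exp((3/2)D) f = -(3/2)x^5 - (47/4)x^4 - (139/4)x^3 - (391/8)x^2 - (1047/32)x - 531/64

g(x) = -(3/2)x^5 - (47/4)x^4 - (139/4)x^3 - (391/8)x^2 - (1047/32)x - 531/64


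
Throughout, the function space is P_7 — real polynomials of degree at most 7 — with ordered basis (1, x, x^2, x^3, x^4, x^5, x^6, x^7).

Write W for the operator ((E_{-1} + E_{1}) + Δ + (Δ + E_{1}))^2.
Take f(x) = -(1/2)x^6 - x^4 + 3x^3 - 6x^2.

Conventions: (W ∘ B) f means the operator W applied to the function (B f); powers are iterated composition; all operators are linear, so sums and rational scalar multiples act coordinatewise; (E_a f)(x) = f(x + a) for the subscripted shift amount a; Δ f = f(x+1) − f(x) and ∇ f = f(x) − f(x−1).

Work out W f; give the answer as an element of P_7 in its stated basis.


the result is g(x) = -(9/2)x^6 - 54x^5 - 369x^4 - 1125x^3 - 2070x^2 - 1620x - 750

E_{-1} f = -(1/2)x^6 + 3x^5 - (17/2)x^4 + 17x^3 - (57/2)x^2 + 28x - 21/2
E_{1} f = -(1/2)x^6 - 3x^5 - (17/2)x^4 - 11x^3 - (21/2)x^2 - 10x - 9/2
(E_{-1} + E_{1}) f = -x^6 - 17x^4 + 6x^3 - 39x^2 + 18x - 15
Δ f = -3x^5 - (15/2)x^4 - 14x^3 - (9/2)x^2 - 10x - 9/2
Δ f = -3x^5 - (15/2)x^4 - 14x^3 - (9/2)x^2 - 10x - 9/2
E_{1} f = -(1/2)x^6 - 3x^5 - (17/2)x^4 - 11x^3 - (21/2)x^2 - 10x - 9/2
(Δ + E_{1}) f = -(1/2)x^6 - 6x^5 - 16x^4 - 25x^3 - 15x^2 - 20x - 9
((E_{-1} + E_{1}) + Δ + (Δ + E_{1})) f = -(3/2)x^6 - 9x^5 - (81/2)x^4 - 33x^3 - (117/2)x^2 - 12x - 57/2
E_{-1} ((E_{-1} + E_{1}) + Δ + (Δ + E_{1})) f = -(3/2)x^6 - 18x^4 + 69x^3 - 135x^2 + 132x - 75
E_{1} ((E_{-1} + E_{1}) + Δ + (Δ + E_{1})) f = -(3/2)x^6 - 18x^5 - 108x^4 - 315x^3 - 513x^2 - 444x - 183
(E_{-1} + E_{1}) ((E_{-1} + E_{1}) + Δ + (Δ + E_{1})) f = -3x^6 - 18x^5 - 126x^4 - 246x^3 - 648x^2 - 312x - 258
Δ ((E_{-1} + E_{1}) + Δ + (Δ + E_{1})) f = -9x^5 - (135/2)x^4 - 282x^3 - (909/2)x^2 - 432x - 309/2
Δ ((E_{-1} + E_{1}) + Δ + (Δ + E_{1})) f = -9x^5 - (135/2)x^4 - 282x^3 - (909/2)x^2 - 432x - 309/2
E_{1} ((E_{-1} + E_{1}) + Δ + (Δ + E_{1})) f = -(3/2)x^6 - 18x^5 - 108x^4 - 315x^3 - 513x^2 - 444x - 183
(Δ + E_{1}) ((E_{-1} + E_{1}) + Δ + (Δ + E_{1})) f = -(3/2)x^6 - 27x^5 - (351/2)x^4 - 597x^3 - (1935/2)x^2 - 876x - 675/2
((E_{-1} + E_{1}) + Δ + (Δ + E_{1})) ((E_{-1} + E_{1}) + Δ + (Δ + E_{1})) f = -(9/2)x^6 - 54x^5 - 369x^4 - 1125x^3 - 2070x^2 - 1620x - 750


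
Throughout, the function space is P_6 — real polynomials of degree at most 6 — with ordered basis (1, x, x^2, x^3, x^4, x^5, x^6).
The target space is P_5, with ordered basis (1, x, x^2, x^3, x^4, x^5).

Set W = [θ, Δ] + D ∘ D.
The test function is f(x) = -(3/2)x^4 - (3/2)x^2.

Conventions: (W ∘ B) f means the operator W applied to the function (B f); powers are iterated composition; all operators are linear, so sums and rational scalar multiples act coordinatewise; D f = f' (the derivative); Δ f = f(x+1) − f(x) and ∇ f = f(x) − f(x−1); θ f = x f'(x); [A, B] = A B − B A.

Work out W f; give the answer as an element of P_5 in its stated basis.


Δ f = -6x^3 - 9x^2 - 9x - 3
θ Δ f = -18x^3 - 18x^2 - 9x
θ f = -6x^4 - 3x^2
Δ θ f = -24x^3 - 36x^2 - 30x - 9
[θ, Δ] f = 6x^3 + 18x^2 + 21x + 9
D f = -6x^3 - 3x
D D f = -18x^2 - 3
([θ, Δ] + D ∘ D) f = 6x^3 + 21x + 6

g(x) = 6x^3 + 21x + 6


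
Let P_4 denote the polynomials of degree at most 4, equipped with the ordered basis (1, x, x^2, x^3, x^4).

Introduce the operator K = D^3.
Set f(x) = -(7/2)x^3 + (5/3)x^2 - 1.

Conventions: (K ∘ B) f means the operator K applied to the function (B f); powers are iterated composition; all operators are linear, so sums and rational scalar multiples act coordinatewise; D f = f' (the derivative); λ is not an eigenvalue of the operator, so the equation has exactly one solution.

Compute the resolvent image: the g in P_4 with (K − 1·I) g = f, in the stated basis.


the result is g(x) = (7/2)x^3 - (5/3)x^2 + 22

write g with unknown coordinates in the stated basis and equate coefficients in (K − 1·I) g = f
solving from the highest basis element down gives g = (7/2)x^3 - (5/3)x^2 + 22
check: K g = 21
so K g − 1·g = -(7/2)x^3 + (5/3)x^2 - 1 = f ✓


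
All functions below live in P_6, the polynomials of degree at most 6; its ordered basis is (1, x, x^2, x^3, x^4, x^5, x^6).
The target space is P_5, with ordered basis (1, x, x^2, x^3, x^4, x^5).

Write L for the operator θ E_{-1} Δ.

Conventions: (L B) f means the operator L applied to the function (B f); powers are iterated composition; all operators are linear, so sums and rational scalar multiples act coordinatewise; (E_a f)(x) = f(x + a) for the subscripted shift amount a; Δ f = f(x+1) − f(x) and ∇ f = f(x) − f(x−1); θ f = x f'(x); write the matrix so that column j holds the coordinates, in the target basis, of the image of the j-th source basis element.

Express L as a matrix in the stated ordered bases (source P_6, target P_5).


image of 1: 0
image of x: 0
image of x^2: 2x
image of x^3: 6x^2 - 3x
image of x^4: 12x^3 - 12x^2 + 4x
image of x^5: 20x^4 - 30x^3 + 20x^2 - 5x
image of x^6: 30x^5 - 60x^4 + 60x^3 - 30x^2 + 6x
each image's coordinates form column j of the matrix

the matrix is [[0, 0, 0, 0, 0, 0, 0]; [0, 0, 2, -3, 4, -5, 6]; [0, 0, 0, 6, -12, 20, -30]; [0, 0, 0, 0, 12, -30, 60]; [0, 0, 0, 0, 0, 20, -60]; [0, 0, 0, 0, 0, 0, 30]] (rows listed top to bottom)


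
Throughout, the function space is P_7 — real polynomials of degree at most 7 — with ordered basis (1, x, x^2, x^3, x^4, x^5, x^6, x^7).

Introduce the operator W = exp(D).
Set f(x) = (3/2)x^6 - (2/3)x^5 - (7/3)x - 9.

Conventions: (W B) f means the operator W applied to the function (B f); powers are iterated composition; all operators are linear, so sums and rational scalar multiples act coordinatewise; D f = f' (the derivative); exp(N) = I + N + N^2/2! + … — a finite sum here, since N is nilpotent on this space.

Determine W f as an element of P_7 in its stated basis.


the result is g(x) = (3/2)x^6 + (25/3)x^5 + (115/6)x^4 + (70/3)x^3 + (95/6)x^2 + (10/3)x - 21/2

order-1 term: 9x^5 - (10/3)x^4 - 7/3
order-2 term: (45/2)x^4 - (20/3)x^3
order-3 term: 30x^3 - (20/3)x^2
order-4 term: (45/2)x^2 - (10/3)x
order-5 term: 9x - 2/3
order-6 term: 3/2
the series for exp(D) f terminates at order 6
exp(D) f = (3/2)x^6 + (25/3)x^5 + (115/6)x^4 + (70/3)x^3 + (95/6)x^2 + (10/3)x - 21/2


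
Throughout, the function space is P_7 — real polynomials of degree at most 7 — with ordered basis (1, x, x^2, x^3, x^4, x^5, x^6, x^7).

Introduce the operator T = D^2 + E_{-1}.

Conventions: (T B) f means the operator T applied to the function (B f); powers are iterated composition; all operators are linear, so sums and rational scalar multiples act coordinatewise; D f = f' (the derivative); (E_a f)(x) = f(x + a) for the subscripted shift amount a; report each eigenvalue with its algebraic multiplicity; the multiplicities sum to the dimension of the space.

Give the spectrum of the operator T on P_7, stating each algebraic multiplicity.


λ = 1 (multiplicity 8)

image of 1: 1
image of x: x - 1
image of x^2: x^2 - 2x + 3
image of x^3: x^3 - 3x^2 + 9x - 1
image of x^4: x^4 - 4x^3 + 18x^2 - 4x + 1
image of x^5: x^5 - 5x^4 + 30x^3 - 10x^2 + 5x - 1
image of x^6: x^6 - 6x^5 + 45x^4 - 20x^3 + 15x^2 - 6x + 1
image of x^7: x^7 - 7x^6 + 63x^5 - 35x^4 + 35x^3 - 21x^2 + 7x - 1
the matrix is upper triangular; its diagonal is (1, 1, 1, 1, 1, 1, 1, 1)
for a triangular matrix the eigenvalues are the diagonal entries, with algebraic multiplicity their repetition count


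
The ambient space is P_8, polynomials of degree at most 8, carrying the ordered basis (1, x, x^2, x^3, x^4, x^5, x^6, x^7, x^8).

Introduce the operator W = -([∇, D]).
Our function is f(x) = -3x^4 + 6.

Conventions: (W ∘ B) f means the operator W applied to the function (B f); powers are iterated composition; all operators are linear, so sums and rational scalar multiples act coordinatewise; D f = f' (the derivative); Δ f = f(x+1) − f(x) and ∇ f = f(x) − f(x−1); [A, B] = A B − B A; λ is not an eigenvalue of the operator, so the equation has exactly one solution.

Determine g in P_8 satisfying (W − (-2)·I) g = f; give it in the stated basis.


write g with unknown coordinates in the stated basis and equate coefficients in (W − (-2)·I) g = f
solving from the highest basis element down gives g = -(3/2)x^4 + 3
check: W g = 0
so W g − (-2)·g = -3x^4 + 6 = f ✓

g(x) = -(3/2)x^4 + 3


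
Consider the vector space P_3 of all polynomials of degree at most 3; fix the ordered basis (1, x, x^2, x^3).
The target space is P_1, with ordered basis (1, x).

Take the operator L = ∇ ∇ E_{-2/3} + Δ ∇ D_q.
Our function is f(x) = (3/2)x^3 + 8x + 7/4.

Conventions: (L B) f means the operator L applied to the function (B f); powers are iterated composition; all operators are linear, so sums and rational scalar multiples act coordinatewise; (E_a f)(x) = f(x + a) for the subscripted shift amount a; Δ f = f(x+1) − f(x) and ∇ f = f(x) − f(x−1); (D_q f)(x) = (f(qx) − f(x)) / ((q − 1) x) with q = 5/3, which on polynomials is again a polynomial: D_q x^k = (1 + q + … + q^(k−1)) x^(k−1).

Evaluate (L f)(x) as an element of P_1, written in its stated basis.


E_{-2/3} f = (3/2)x^3 - 3x^2 + 10x - 145/36
∇ E_{-2/3} f = (9/2)x^2 - (21/2)x + 29/2
∇ ∇ E_{-2/3} f = 9x - 15
D_q f = (49/6)x^2 + 8
∇ D_q f = (49/3)x - 49/6
Δ ∇ D_q f = 49/3
(∇ ∇ E_{-2/3} + Δ ∇ D_q) f = 9x + 4/3

g(x) = 9x + 4/3


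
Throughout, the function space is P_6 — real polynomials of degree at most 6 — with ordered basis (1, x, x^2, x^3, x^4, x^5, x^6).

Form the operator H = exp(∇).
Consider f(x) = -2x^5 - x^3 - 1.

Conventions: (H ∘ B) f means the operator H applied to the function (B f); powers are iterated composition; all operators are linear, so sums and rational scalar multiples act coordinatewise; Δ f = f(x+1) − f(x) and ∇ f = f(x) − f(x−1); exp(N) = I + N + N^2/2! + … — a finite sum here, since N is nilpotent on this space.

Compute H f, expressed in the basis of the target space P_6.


the image equals g(x) = -2x^5 - 10x^4 - x^3 + 17x^2 - 10x - 4

order-1 term: -10x^4 + 20x^3 - 23x^2 + 13x - 3
order-2 term: -20x^3 + 60x^2 - 73x + 33
order-3 term: -20x^2 + 60x - 51
order-4 term: -10x + 20
order-5 term: -2
the series for exp(∇) f terminates at order 5
exp(∇) f = -2x^5 - 10x^4 - x^3 + 17x^2 - 10x - 4


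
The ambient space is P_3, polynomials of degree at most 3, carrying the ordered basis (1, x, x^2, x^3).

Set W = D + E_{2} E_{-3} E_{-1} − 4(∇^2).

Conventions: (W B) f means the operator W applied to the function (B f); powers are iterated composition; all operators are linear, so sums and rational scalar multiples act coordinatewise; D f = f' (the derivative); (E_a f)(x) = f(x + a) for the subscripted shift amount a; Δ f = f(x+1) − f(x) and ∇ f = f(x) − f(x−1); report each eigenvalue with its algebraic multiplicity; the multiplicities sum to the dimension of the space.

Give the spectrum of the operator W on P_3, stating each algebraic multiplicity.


image of 1: 1
image of x: x - 1
image of x^2: x^2 - 2x - 4
image of x^3: x^3 - 3x^2 - 12x + 16
the matrix is upper triangular; its diagonal is (1, 1, 1, 1)
for a triangular matrix the eigenvalues are the diagonal entries, with algebraic multiplicity their repetition count

λ = 1 (multiplicity 4)


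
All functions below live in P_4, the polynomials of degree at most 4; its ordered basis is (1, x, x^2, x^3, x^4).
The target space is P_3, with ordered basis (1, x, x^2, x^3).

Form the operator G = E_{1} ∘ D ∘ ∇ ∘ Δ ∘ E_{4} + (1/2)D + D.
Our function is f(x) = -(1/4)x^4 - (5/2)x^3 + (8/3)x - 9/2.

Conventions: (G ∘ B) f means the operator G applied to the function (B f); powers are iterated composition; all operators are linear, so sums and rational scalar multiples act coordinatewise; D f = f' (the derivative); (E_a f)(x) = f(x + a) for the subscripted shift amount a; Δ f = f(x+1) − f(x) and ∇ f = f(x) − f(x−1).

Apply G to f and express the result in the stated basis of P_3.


E_{4} f = -(1/4)x^4 - (13/2)x^3 - 54x^2 - (544/3)x - 1307/6
Δ E_{4} f = -x^3 - 21x^2 - (257/2)x - 2905/12
∇ Δ E_{4} f = -3x^2 - 39x - 217/2
D ∇ Δ E_{4} f = -6x - 39
E_{1} (D ∘ ∇ ∘ Δ) E_{4} f = -6x - 45
D f = -x^3 - (15/2)x^2 + 8/3
((1/2)D) f = -(1/2)x^3 - (15/4)x^2 + 4/3
D f = -x^3 - (15/2)x^2 + 8/3
(E_{1} ∘ D ∘ ∇ ∘ Δ ∘ E_{4} + (1/2)D + D) f = -(3/2)x^3 - (45/4)x^2 - 6x - 41

the result is g(x) = -(3/2)x^3 - (45/4)x^2 - 6x - 41


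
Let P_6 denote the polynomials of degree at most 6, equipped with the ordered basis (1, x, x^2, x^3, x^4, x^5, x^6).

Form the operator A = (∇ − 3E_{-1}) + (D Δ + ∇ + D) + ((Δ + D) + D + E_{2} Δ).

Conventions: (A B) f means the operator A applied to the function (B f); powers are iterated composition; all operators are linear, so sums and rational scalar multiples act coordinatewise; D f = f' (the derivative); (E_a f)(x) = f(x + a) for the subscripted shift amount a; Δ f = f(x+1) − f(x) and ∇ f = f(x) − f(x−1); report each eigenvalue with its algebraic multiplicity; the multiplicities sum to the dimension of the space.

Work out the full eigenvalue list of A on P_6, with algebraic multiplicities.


image of 1: -3
image of x: -3x + 10
image of x^2: -3x^2 + 20x + 3
image of x^3: -3x^3 + 30x^2 + 9x + 28
image of x^4: -3x^4 + 40x^3 + 18x^2 + 112x + 65
image of x^5: -3x^5 + 50x^4 + 30x^3 + 280x^2 + 325x + 222
image of x^6: -3x^6 + 60x^5 + 45x^4 + 560x^3 + 975x^2 + 1332x + 667
the matrix is upper triangular; its diagonal is (-3, -3, -3, -3, -3, -3, -3)
for a triangular matrix the eigenvalues are the diagonal entries, with algebraic multiplicity their repetition count

λ = -3 (multiplicity 7)


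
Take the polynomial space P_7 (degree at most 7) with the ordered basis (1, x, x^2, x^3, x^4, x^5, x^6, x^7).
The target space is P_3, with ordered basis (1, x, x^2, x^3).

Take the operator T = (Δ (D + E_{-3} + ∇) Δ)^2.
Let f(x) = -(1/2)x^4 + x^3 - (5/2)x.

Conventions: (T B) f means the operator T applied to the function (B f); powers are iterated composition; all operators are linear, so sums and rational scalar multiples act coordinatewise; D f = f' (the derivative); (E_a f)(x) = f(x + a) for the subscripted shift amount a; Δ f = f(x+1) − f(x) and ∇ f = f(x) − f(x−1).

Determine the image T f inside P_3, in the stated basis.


Δ f = -2x^3 + x - 2
D Δ f = -6x^2 + 1
E_{-3} Δ f = -2x^3 + 18x^2 - 53x + 49
∇ Δ f = -6x^2 + 6x - 1
(D + E_{-3} + ∇) Δ f = -2x^3 + 6x^2 - 47x + 49
Δ (D + E_{-3} + ∇) Δ f = -6x^2 + 6x - 43
Δ (Δ (D + E_{-3} + ∇) Δ) f = -12x
D Δ (Δ (D + E_{-3} + ∇) Δ) f = -12
E_{-3} Δ (Δ (D + E_{-3} + ∇) Δ) f = -12x + 36
∇ Δ (Δ (D + E_{-3} + ∇) Δ) f = -12
(D + E_{-3} + ∇) Δ (Δ (D + E_{-3} + ∇) Δ) f = -12x + 12
Δ (D + E_{-3} + ∇) Δ (Δ (D + E_{-3} + ∇) Δ) f = -12

g(x) = -12


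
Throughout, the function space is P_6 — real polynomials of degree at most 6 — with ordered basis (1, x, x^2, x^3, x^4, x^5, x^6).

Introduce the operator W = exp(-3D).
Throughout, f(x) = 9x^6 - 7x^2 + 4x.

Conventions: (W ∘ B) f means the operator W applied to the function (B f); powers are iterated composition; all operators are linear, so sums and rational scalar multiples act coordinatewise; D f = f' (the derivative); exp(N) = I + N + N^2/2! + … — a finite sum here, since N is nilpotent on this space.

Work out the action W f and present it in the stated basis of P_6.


g(x) = 9x^6 - 162x^5 + 1215x^4 - 4860x^3 + 10928x^2 - 13076x + 6486

order-1 term: -162x^5 + 42x - 12
order-2 term: 1215x^4 - 63
order-3 term: -4860x^3
order-4 term: 10935x^2
order-5 term: -13122x
order-6 term: 6561
the series for exp(-3D) f terminates at order 6
exp(-3D) f = 9x^6 - 162x^5 + 1215x^4 - 4860x^3 + 10928x^2 - 13076x + 6486


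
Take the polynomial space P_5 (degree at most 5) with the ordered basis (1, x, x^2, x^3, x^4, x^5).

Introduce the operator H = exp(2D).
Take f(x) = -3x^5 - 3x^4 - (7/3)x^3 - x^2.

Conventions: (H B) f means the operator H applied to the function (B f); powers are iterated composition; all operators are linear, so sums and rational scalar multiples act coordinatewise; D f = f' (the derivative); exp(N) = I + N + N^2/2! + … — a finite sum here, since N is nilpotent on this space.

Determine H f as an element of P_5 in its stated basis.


the image equals g(x) = -3x^5 - 33x^4 - (439/3)x^3 - 327x^2 - 368x - 500/3

order-1 term: -30x^4 - 24x^3 - 14x^2 - 4x
order-2 term: -120x^3 - 72x^2 - 28x - 4
order-3 term: -240x^2 - 96x - 56/3
order-4 term: -240x - 48
order-5 term: -96
the series for exp(2D) f terminates at order 5
exp(2D) f = -3x^5 - 33x^4 - (439/3)x^3 - 327x^2 - 368x - 500/3


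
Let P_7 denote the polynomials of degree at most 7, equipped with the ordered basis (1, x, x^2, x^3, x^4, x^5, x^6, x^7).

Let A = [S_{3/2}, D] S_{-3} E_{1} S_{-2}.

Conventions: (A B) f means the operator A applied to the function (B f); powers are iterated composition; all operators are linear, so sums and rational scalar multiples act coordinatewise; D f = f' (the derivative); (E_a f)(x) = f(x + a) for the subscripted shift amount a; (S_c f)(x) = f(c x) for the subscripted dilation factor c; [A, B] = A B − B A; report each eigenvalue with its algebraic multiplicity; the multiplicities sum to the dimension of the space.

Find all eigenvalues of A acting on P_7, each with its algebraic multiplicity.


λ = 0 (multiplicity 8)

image of 1: 0
image of x: -3
image of x^2: -54x + 12
image of x^3: -729x^2 + 324x - 36
image of x^4: -8748x^3 + 5832x^2 - 1296x + 96
image of x^5: -98415x^4 + 87480x^3 - 29160x^2 + 4320x - 240
image of x^6: -1062882x^5 + 1180980x^4 - 524880x^3 + 116640x^2 - 12960x + 576
image of x^7: -11160261x^6 + 14880348x^5 - 8266860x^4 + 2449440x^3 - 408240x^2 + 36288x - 1344
the matrix is upper triangular; its diagonal is (0, 0, 0, 0, 0, 0, 0, 0)
for a triangular matrix the eigenvalues are the diagonal entries, with algebraic multiplicity their repetition count


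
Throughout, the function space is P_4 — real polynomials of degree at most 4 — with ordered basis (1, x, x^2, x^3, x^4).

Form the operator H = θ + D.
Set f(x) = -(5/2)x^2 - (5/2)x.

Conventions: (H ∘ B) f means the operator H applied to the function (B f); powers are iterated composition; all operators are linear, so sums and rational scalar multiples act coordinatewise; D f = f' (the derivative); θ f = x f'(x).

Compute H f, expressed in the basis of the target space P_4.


θ f = -5x^2 - (5/2)x
D f = -5x - 5/2
(θ + D) f = -5x^2 - (15/2)x - 5/2

the image equals g(x) = -5x^2 - (15/2)x - 5/2


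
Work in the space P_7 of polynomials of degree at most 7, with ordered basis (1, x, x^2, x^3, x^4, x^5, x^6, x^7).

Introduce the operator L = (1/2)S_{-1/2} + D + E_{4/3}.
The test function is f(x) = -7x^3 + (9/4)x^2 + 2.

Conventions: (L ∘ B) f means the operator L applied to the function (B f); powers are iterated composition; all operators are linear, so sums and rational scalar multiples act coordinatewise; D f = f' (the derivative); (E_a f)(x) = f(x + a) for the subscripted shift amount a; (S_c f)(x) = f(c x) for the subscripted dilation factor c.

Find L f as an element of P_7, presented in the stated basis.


the result is g(x) = -(105/16)x^3 - (1487/32)x^2 - (161/6)x - 259/27

S_{-1/2} f = (7/8)x^3 + (9/16)x^2 + 2
((1/2)S_{-1/2}) f = (7/16)x^3 + (9/32)x^2 + 1
D f = -21x^2 + (9/2)x
E_{4/3} f = -7x^3 - (103/4)x^2 - (94/3)x - 286/27
((1/2)S_{-1/2} + D + E_{4/3}) f = -(105/16)x^3 - (1487/32)x^2 - (161/6)x - 259/27


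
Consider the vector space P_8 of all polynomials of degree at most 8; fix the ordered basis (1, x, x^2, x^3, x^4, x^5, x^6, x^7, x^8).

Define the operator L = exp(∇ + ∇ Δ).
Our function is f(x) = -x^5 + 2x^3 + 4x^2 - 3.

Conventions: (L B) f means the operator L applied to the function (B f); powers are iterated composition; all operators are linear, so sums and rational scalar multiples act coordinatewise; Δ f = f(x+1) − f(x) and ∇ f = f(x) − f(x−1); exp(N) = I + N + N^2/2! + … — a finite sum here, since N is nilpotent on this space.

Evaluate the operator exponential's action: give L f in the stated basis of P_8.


order-1 term: -5x^4 - 10x^3 - 4x^2 + 9x + 5
order-2 term: -10x^3 - 30x^2 - 29x - 5
order-3 term: -10x^2 - 30x - 23
order-4 term: -5x - 10
order-5 term: -1
the series for exp(∇ + ∇ Δ) f terminates at order 5
exp(∇ + ∇ Δ) f = -x^5 - 5x^4 - 18x^3 - 40x^2 - 55x - 37

g(x) = -x^5 - 5x^4 - 18x^3 - 40x^2 - 55x - 37


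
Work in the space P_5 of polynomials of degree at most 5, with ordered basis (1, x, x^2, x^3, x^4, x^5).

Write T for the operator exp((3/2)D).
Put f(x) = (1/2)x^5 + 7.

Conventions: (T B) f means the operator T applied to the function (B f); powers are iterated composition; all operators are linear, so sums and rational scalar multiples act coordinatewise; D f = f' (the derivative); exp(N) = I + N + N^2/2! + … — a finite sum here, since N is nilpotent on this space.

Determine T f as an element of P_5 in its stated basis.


the image equals g(x) = (1/2)x^5 + (15/4)x^4 + (45/4)x^3 + (135/8)x^2 + (405/32)x + 691/64

order-1 term: (15/4)x^4
order-2 term: (45/4)x^3
order-3 term: (135/8)x^2
order-4 term: (405/32)x
order-5 term: 243/64
the series for exp((3/2)D) f terminates at order 5
exp((3/2)D) f = (1/2)x^5 + (15/4)x^4 + (45/4)x^3 + (135/8)x^2 + (405/32)x + 691/64


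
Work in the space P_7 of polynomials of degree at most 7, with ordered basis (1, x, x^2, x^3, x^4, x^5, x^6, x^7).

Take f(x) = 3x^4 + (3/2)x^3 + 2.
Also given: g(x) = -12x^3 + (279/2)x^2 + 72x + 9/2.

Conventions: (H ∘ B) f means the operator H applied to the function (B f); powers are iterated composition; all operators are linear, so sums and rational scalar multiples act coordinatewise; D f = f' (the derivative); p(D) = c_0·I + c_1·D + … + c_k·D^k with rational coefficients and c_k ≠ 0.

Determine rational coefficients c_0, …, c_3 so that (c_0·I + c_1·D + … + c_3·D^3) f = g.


p(D) = -D + 4·D^2 + (1/2)·D^3, i.e. c_0 = 0, c_1 = -1, c_2 = 4, c_3 = 1/2

D^0 f = 3x^4 + (3/2)x^3 + 2
D^1 f = 12x^3 + (9/2)x^2
D^2 f = 36x^2 + 9x
D^3 f = 72x + 9
matching coefficients of g against c_0 f + c_1 Df + … from the top degree down determines the c_i
solution: c_0 = 0, c_1 = -1, c_2 = 4, c_3 = 1/2


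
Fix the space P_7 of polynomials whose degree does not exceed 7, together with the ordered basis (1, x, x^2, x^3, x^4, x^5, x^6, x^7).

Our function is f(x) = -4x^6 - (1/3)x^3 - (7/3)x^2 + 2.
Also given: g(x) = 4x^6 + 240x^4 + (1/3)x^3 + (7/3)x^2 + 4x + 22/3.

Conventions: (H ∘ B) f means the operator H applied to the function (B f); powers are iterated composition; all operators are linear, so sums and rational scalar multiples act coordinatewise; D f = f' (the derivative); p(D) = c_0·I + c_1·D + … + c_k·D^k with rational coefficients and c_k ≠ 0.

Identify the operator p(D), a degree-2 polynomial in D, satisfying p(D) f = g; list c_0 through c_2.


c_0 = -1, c_1 = 0, c_2 = -2

D^0 f = -4x^6 - (1/3)x^3 - (7/3)x^2 + 2
D^1 f = -24x^5 - x^2 - (14/3)x
D^2 f = -120x^4 - 2x - 14/3
matching coefficients of g against c_0 f + c_1 Df + … from the top degree down determines the c_i
solution: c_0 = -1, c_1 = 0, c_2 = -2


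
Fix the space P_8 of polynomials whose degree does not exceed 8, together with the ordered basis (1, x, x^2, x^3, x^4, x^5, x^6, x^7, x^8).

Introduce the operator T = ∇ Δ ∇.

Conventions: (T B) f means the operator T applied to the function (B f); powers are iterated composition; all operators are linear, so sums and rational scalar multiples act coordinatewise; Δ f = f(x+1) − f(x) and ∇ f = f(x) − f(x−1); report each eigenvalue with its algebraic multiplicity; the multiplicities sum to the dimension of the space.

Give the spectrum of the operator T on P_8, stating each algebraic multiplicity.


λ = 0 (multiplicity 9)

image of 1: 0
image of x: 0
image of x^2: 0
image of x^3: 6
image of x^4: 24x - 12
image of x^5: 60x^2 - 60x + 30
image of x^6: 120x^3 - 180x^2 + 180x - 60
image of x^7: 210x^4 - 420x^3 + 630x^2 - 420x + 126
image of x^8: 336x^5 - 840x^4 + 1680x^3 - 1680x^2 + 1008x - 252
the matrix is upper triangular; its diagonal is (0, 0, 0, 0, 0, 0, 0, 0, 0)
for a triangular matrix the eigenvalues are the diagonal entries, with algebraic multiplicity their repetition count


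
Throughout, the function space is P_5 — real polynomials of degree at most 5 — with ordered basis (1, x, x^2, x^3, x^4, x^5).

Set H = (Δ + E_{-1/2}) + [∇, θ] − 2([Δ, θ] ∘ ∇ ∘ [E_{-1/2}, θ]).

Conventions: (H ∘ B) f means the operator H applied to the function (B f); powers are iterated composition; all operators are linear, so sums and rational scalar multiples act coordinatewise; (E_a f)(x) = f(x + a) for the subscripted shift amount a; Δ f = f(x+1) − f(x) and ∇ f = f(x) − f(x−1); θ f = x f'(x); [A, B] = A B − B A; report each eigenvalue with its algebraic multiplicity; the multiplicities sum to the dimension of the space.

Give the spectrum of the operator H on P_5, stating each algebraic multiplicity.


image of 1: 1
image of x: x + 3/2
image of x^2: x^2 + 3x - 3/4
image of x^3: x^3 + (9/2)x^2 - (9/4)x + 79/8
image of x^4: x^4 + 6x^3 - (9/2)x^2 + (79/2)x - 47/16
image of x^5: x^5 + (15/2)x^4 - (15/2)x^3 + (395/4)x^2 - (235/16)x + 351/32
the matrix is upper triangular; its diagonal is (1, 1, 1, 1, 1, 1)
for a triangular matrix the eigenvalues are the diagonal entries, with algebraic multiplicity their repetition count

λ = 1 (multiplicity 6)


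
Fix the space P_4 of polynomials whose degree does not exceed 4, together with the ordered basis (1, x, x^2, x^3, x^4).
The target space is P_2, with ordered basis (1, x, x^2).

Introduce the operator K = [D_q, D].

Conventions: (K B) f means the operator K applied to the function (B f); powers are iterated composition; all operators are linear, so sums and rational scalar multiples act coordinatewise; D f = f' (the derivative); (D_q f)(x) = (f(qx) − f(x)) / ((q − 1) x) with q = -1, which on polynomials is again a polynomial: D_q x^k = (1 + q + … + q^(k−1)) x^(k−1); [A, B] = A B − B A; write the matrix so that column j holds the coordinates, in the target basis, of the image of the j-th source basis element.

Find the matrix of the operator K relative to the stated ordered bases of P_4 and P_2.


image of 1: 0
image of x: 0
image of x^2: 2
image of x^3: -2x
image of x^4: 4x^2
each image's coordinates form column j of the matrix

the matrix is [[0, 0, 2, 0, 0]; [0, 0, 0, -2, 0]; [0, 0, 0, 0, 4]] (rows listed top to bottom)


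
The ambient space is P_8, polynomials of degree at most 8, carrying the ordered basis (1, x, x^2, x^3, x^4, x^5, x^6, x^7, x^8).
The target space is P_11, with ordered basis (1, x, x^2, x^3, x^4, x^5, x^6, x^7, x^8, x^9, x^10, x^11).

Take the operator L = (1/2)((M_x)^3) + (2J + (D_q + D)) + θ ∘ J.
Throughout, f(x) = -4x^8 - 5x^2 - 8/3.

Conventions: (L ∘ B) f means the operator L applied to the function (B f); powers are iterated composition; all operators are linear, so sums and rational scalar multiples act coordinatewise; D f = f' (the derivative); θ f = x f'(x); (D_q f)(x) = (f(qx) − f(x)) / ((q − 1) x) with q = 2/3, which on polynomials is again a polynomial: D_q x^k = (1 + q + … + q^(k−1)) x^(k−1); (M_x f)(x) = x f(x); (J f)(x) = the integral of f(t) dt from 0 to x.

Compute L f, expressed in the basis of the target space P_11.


the image equals g(x) = -2x^11 - (44/9)x^9 - (95204/2187)x^7 - (5/2)x^5 - (29/3)x^3 - (79/3)x

M_x f = -4x^9 - 5x^3 - (8/3)x
M_x M_x f = -4x^10 - 5x^4 - (8/3)x^2
M_x M_x M_x f = -4x^11 - 5x^5 - (8/3)x^3
((1/2)((M_x)^3)) f = -2x^11 - (5/2)x^5 - (4/3)x^3
J f = -(4/9)x^9 - (5/3)x^3 - (8/3)x
(2J) f = -(8/9)x^9 - (10/3)x^3 - (16/3)x
D_q f = -(25220/2187)x^7 - (25/3)x
D f = -32x^7 - 10x
(D_q + D) f = -(95204/2187)x^7 - (55/3)x
(2J + (D_q + D)) f = -(8/9)x^9 - (95204/2187)x^7 - (10/3)x^3 - (71/3)x
J f = -(4/9)x^9 - (5/3)x^3 - (8/3)x
θ J f = -4x^9 - 5x^3 - (8/3)x
((1/2)((M_x)^3) + (2J + (D_q + D)) + θ ∘ J) f = -2x^11 - (44/9)x^9 - (95204/2187)x^7 - (5/2)x^5 - (29/3)x^3 - (79/3)x


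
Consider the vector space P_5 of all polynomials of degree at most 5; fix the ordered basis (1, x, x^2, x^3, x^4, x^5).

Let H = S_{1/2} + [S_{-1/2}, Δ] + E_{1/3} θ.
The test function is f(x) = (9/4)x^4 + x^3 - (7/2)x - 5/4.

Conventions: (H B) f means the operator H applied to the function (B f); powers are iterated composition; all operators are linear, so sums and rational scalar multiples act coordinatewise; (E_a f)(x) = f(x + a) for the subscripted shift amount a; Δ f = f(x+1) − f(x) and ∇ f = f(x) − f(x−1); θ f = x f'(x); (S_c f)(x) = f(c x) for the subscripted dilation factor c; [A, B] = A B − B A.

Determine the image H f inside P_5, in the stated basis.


the result is g(x) = (585/64)x^4 + (215/16)x^3 + (405/32)x^2 - (437/48)x - 2425/576

S_{1/2} f = (9/64)x^4 + (1/8)x^3 - (7/4)x - 5/4
Δ f = 9x^3 + (33/2)x^2 + 12x - 1/4
S_{-1/2} Δ f = -(9/8)x^3 + (33/8)x^2 - 6x - 1/4
S_{-1/2} f = (9/64)x^4 - (1/8)x^3 + (7/4)x - 5/4
Δ S_{-1/2} f = (9/16)x^3 + (15/32)x^2 + (3/16)x + 113/64
[S_{-1/2}, Δ] f = -(27/16)x^3 + (117/32)x^2 - (99/16)x - 129/64
θ f = 9x^4 + 3x^3 - (7/2)x
E_{1/3} θ f = 9x^4 + 15x^3 + 9x^2 - (7/6)x - 17/18
(S_{1/2} + [S_{-1/2}, Δ] + E_{1/3} θ) f = (585/64)x^4 + (215/16)x^3 + (405/32)x^2 - (437/48)x - 2425/576


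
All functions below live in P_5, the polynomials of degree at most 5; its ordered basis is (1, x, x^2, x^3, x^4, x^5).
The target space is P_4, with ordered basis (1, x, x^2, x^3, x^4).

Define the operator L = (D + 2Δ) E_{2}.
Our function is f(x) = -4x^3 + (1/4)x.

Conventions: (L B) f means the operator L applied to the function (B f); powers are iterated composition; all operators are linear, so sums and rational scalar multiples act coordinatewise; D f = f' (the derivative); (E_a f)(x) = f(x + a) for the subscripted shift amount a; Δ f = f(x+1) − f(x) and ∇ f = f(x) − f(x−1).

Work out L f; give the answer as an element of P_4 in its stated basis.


g(x) = -36x^2 - 168x - 797/4

E_{2} f = -4x^3 - 24x^2 - (191/4)x - 63/2
D E_{2} f = -12x^2 - 48x - 191/4
Δ E_{2} f = -12x^2 - 60x - 303/4
(2Δ) E_{2} f = -24x^2 - 120x - 303/2
(D + 2Δ) E_{2} f = -36x^2 - 168x - 797/4


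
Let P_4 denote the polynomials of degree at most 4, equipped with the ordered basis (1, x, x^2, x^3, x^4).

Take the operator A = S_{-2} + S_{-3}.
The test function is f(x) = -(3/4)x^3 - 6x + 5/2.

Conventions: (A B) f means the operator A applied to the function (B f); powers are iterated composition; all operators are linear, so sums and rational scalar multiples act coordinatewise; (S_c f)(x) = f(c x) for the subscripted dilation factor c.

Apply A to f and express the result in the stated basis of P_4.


the result is g(x) = (105/4)x^3 + 30x + 5

S_{-2} f = 6x^3 + 12x + 5/2
S_{-3} f = (81/4)x^3 + 18x + 5/2
(S_{-2} + S_{-3}) f = (105/4)x^3 + 30x + 5


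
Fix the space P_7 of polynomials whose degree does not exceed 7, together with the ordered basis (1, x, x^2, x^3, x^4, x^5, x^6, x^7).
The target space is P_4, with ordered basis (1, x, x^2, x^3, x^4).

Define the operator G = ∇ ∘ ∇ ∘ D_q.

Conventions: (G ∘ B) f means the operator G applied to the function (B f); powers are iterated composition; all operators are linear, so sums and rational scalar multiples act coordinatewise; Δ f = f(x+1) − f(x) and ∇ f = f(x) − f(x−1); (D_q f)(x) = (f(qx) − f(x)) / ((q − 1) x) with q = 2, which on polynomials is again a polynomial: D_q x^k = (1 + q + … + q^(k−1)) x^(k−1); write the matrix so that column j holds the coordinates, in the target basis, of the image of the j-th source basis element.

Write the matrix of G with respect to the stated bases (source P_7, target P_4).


the matrix is [[0, 0, 0, 14, -90, 434, -1890, 7874]; [0, 0, 0, 0, 90, -744, 4410, -22860]; [0, 0, 0, 0, 0, 372, -3780, 26670]; [0, 0, 0, 0, 0, 0, 1260, -15240]; [0, 0, 0, 0, 0, 0, 0, 3810]] (rows listed top to bottom)

image of 1: 0
image of x: 0
image of x^2: 0
image of x^3: 14
image of x^4: 90x - 90
image of x^5: 372x^2 - 744x + 434
image of x^6: 1260x^3 - 3780x^2 + 4410x - 1890
image of x^7: 3810x^4 - 15240x^3 + 26670x^2 - 22860x + 7874
each image's coordinates form column j of the matrix


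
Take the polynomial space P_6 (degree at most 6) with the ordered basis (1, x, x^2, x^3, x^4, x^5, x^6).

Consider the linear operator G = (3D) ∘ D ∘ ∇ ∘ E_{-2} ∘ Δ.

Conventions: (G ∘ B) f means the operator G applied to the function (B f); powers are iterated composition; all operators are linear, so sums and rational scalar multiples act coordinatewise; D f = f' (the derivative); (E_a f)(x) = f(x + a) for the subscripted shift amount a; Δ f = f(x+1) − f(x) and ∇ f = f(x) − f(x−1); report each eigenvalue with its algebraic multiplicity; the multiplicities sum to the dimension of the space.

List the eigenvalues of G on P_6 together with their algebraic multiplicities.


λ = 0 (multiplicity 7)

image of 1: 0
image of x: 0
image of x^2: 0
image of x^3: 0
image of x^4: 72
image of x^5: 360x - 720
image of x^6: 1080x^2 - 4320x + 4500
the matrix is upper triangular; its diagonal is (0, 0, 0, 0, 0, 0, 0)
for a triangular matrix the eigenvalues are the diagonal entries, with algebraic multiplicity their repetition count


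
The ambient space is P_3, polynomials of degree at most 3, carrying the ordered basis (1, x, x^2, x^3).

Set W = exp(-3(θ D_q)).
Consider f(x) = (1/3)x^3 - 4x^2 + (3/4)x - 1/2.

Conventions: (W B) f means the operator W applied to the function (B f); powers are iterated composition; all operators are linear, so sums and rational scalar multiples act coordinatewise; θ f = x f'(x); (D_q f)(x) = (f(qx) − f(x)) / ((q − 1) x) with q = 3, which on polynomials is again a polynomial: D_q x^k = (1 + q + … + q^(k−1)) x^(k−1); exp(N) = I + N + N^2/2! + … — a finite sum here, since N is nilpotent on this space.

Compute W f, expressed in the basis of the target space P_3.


order-1 term: -26x^2 + 48x
order-2 term: 156x
the series for exp(-3(θ D_q)) f terminates at order 2
exp(-3(θ D_q)) f = (1/3)x^3 - 30x^2 + (819/4)x - 1/2

the image equals g(x) = (1/3)x^3 - 30x^2 + (819/4)x - 1/2


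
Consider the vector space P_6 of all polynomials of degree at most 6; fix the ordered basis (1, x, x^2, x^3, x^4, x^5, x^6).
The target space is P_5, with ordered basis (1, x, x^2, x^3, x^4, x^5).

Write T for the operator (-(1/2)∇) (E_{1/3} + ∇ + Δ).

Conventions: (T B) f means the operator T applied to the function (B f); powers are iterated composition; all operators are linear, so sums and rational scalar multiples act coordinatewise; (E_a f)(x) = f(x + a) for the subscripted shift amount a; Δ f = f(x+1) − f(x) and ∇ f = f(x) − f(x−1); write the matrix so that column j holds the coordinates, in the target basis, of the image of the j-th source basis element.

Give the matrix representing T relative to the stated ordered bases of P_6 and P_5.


the matrix is [[0, -1/2, -11/6, 17/6, -427/54, 2419/162, -5177/162]; [0, 0, -1, -11/2, 34/3, -2135/54, 2419/27]; [0, 0, 0, -3/2, -11, 85/3, -2135/18]; [0, 0, 0, 0, -2, -55/3, 170/3]; [0, 0, 0, 0, 0, -5/2, -55/2]; [0, 0, 0, 0, 0, 0, -3]] (rows listed top to bottom)

image of 1: 0
image of x: -1/2
image of x^2: -x - 11/6
image of x^3: -(3/2)x^2 - (11/2)x + 17/6
image of x^4: -2x^3 - 11x^2 + (34/3)x - 427/54
image of x^5: -(5/2)x^4 - (55/3)x^3 + (85/3)x^2 - (2135/54)x + 2419/162
image of x^6: -3x^5 - (55/2)x^4 + (170/3)x^3 - (2135/18)x^2 + (2419/27)x - 5177/162
each image's coordinates form column j of the matrix


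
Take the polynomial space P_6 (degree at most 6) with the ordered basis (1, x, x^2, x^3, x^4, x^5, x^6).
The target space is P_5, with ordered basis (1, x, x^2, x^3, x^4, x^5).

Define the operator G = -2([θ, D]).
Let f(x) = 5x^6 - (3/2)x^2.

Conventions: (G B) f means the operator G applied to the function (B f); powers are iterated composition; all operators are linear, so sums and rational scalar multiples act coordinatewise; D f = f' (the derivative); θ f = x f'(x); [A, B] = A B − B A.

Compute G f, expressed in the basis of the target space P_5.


D f = 30x^5 - 3x
θ D f = 150x^5 - 3x
θ f = 30x^6 - 3x^2
D θ f = 180x^5 - 6x
[θ, D] f = -30x^5 + 3x
(-2([θ, D])) f = 60x^5 - 6x

the image equals g(x) = 60x^5 - 6x


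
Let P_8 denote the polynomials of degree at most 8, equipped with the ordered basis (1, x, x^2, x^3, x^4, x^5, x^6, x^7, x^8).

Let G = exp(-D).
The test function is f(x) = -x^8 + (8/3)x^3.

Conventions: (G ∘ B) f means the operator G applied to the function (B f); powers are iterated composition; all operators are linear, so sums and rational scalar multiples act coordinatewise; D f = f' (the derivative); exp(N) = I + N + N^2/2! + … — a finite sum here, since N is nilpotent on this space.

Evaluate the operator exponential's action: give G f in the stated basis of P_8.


the image equals g(x) = -x^8 + 8x^7 - 28x^6 + 56x^5 - 70x^4 + (176/3)x^3 - 36x^2 + 16x - 11/3

order-1 term: 8x^7 - 8x^2
order-2 term: -28x^6 + 8x
order-3 term: 56x^5 - 8/3
order-4 term: -70x^4
order-5 term: 56x^3
order-6 term: -28x^2
order-7 term: 8x
order-8 term: -1
the series for exp(-D) f terminates at order 8
exp(-D) f = -x^8 + 8x^7 - 28x^6 + 56x^5 - 70x^4 + (176/3)x^3 - 36x^2 + 16x - 11/3


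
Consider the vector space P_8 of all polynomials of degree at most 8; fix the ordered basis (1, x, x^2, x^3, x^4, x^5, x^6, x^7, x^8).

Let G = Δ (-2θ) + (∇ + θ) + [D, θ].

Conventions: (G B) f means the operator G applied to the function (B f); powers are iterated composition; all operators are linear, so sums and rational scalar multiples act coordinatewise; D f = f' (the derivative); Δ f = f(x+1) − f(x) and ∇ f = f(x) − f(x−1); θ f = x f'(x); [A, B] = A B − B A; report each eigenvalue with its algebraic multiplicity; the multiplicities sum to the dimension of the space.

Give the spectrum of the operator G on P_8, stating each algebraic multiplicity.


λ = 0 (multiplicity 1), λ = 1 (multiplicity 1), λ = 2 (multiplicity 1), λ = 3 (multiplicity 1), λ = 4 (multiplicity 1), λ = 5 (multiplicity 1), λ = 6 (multiplicity 1), λ = 7 (multiplicity 1), λ = 8 (multiplicity 1)

image of 1: 0
image of x: x
image of x^2: 2x^2 - 4x - 5
image of x^3: 3x^3 - 12x^2 - 21x - 5
image of x^4: 4x^4 - 24x^3 - 54x^2 - 28x - 9
image of x^5: 5x^5 - 40x^4 - 110x^3 - 90x^2 - 55x - 9
image of x^6: 6x^6 - 60x^5 - 195x^4 - 220x^3 - 195x^2 - 66x - 13
image of x^7: 7x^7 - 84x^6 - 315x^5 - 455x^4 - 525x^3 - 273x^2 - 105x - 13
image of x^8: 8x^8 - 112x^7 - 476x^6 - 840x^5 - 1190x^4 - 840x^3 - 476x^2 - 120x - 17
the matrix is upper triangular; its diagonal is (0, 1, 2, 3, 4, 5, 6, 7, 8)
for a triangular matrix the eigenvalues are the diagonal entries, with algebraic multiplicity their repetition count


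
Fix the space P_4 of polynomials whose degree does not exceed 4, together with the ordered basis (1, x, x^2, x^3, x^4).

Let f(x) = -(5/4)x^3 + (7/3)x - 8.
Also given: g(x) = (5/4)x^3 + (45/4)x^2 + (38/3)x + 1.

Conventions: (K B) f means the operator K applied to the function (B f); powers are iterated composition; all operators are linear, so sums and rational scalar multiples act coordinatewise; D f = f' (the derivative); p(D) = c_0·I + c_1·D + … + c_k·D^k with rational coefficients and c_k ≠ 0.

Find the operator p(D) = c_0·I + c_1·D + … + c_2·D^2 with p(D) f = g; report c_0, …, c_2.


D^0 f = -(5/4)x^3 + (7/3)x - 8
D^1 f = -(15/4)x^2 + 7/3
D^2 f = -(15/2)x
matching coefficients of g against c_0 f + c_1 Df + … from the top degree down determines the c_i
solution: c_0 = -1, c_1 = -3, c_2 = -2

c_0 = -1, c_1 = -3, c_2 = -2
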